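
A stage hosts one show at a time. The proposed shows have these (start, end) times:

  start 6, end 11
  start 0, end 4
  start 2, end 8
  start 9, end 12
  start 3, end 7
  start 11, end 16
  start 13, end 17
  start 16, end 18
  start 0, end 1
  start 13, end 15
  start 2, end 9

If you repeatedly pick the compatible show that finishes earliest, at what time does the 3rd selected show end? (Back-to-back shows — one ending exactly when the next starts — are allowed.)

12

Greedy by earliest finish: after sorting by end time, pick each interval compatible with the last pick.
By end time: (0,1), (0,4), (3,7), (2,8), (2,9), (6,11), (9,12), (13,15), (11,16), (13,17), (16,18).
Pick (0,1); next start ≥ 1 → (3,7); next start ≥ 7 → (9,12); next start ≥ 12 → (13,15); next start ≥ 15 → (16,18).
Selected: (0,1) (3,7) (9,12) (13,15) (16,18)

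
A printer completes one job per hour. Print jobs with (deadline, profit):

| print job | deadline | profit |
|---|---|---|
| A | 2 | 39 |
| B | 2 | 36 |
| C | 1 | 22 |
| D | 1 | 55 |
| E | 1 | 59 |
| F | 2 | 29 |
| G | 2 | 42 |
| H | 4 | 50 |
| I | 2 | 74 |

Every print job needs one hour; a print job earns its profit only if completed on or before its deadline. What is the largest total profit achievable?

183

Profit order: I=74 E=59 D=55 H=50 G=42 A=39 B=36 F=29 C=22
Assign: I→slot 2, E→slot 1, D skipped, H→slot 4, G skipped, A skipped, B skipped, F skipped, C skipped.
Slots: [1:E] [2:I] [4:H]
Profit = 59 + 74 + 50 = 183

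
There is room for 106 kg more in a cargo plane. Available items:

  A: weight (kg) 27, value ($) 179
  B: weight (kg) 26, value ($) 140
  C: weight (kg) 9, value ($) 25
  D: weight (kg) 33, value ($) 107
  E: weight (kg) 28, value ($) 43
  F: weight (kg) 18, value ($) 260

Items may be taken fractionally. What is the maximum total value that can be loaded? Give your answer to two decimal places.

691.56

Greedy by value/weight ratio, highest first.
Ratios (sorted): F 14.44, A 6.63, B 5.38, D 3.24, C 2.78, E 1.54
take F (18 @ 260); take A (27 @ 179); take B (26 @ 140); take D (33 @ 107); take 2/9 of C → 5.56. Capacity used 106/106.
Total value = 691.56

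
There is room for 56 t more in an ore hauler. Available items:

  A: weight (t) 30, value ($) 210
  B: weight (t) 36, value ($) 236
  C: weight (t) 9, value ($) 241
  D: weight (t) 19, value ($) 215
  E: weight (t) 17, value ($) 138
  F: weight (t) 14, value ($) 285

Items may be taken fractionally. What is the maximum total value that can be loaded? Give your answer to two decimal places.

Sort by value per unit weight and fill in that order.
Ratios (sorted): C 26.78, F 20.36, D 11.32, E 8.12, A 7.00, B 6.56
take C (9 @ 241); take F (14 @ 285); take D (19 @ 215); take 14/17 of E → 113.65. Capacity used 56/56.
Total value = 854.65

854.65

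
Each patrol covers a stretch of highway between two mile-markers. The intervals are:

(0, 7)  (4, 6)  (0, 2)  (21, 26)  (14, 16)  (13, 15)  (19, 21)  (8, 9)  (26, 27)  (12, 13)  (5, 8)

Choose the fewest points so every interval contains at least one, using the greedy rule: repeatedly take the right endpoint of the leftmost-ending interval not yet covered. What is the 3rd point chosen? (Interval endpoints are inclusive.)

Sort by right endpoint; whenever an interval is uncovered, place a point at its right end.
By right end: [0,2]  [4,6]  [0,7]  [5,8]  [8,9]  [12,13]  [13,15]  [14,16]  [19,21]  [21,26]  [26,27]
[0,2] uncovered → point at 2; [4,6] uncovered → point at 6; [8,9] uncovered → point at 9; [12,13] uncovered → point at 13; [14,16] uncovered → point at 16; [19,21] uncovered → point at 21; [26,27] uncovered → point at 27.
Points: 2, 6, 9, 13, 16, 21, 27 (7 total).

9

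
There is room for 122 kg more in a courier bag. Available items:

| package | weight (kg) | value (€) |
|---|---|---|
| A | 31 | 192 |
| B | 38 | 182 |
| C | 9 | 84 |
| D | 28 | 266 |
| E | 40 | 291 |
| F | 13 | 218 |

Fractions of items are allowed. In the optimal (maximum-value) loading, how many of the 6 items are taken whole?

Order: F (218/13=16.77) > D (266/28=9.50) > C (84/9=9.33) > E (291/40=7.28) > A (192/31=6.19) > B (182/38=4.79)
Fill: take F (13 @ 218) → take D (28 @ 266) → take C (9 @ 84) → take E (40 @ 291) → take A (31 @ 192) → take 1/38 of B → 4.79; 122/122 used.
5 item(s) taken whole; one partial (take 1/38 of B).

5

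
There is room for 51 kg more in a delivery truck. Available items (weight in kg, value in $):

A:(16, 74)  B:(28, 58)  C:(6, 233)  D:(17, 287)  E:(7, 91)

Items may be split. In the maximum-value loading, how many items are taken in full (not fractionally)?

4

Sort by value per unit weight and fill in that order.
Ratios (sorted): C 38.83, D 16.88, E 13.00, A 4.62, B 2.07
take C (6 @ 233); take D (17 @ 287); take E (7 @ 91); take A (16 @ 74); take 5/28 of B → 10.36. Capacity used 51/51.
4 item(s) taken whole; one partial (take 5/28 of B).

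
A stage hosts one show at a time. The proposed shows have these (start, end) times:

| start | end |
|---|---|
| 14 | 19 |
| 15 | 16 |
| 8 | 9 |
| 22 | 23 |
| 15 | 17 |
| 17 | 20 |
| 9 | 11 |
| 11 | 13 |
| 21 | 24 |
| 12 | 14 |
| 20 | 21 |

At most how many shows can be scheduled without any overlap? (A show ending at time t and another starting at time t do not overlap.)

7

Sorted by end: (8,9)  (9,11)  (11,13)  (12,14)  (15,16)  (15,17)  (14,19)  (17,20)  (20,21)  (22,23)  (21,24)
take (8,9); take (9,11); take (11,13); skip (12,14); take (15,16); take (17,20); take (20,21); take (22,23); skip (21,24).
Selected 7 shows.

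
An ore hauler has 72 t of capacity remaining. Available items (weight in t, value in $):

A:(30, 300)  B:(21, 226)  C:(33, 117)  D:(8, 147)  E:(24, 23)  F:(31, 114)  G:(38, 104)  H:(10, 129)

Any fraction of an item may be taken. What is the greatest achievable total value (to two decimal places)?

813.03

Ratios (sorted): D 18.38, H 12.90, B 10.76, A 10.00, F 3.68, C 3.55, G 2.74, E 0.96
take D (8 @ 147); take H (10 @ 129); take B (21 @ 226); take A (30 @ 300); take 3/31 of F → 11.03. Capacity used 72/72.
Total value = 813.03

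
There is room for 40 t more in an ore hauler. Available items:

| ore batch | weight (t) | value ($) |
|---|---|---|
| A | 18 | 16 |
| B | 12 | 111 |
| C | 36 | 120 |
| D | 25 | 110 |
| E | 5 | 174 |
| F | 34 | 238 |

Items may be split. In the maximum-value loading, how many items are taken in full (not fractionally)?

2

Order: E (174/5=34.80) > B (111/12=9.25) > F (238/34=7.00) > D (110/25=4.40) > C (120/36=3.33) > A (16/18=0.89)
Fill: take E (5 @ 174) → take B (12 @ 111) → take 23/34 of F → 161.00; 40/40 used.
2 item(s) taken whole; one partial (take 23/34 of F).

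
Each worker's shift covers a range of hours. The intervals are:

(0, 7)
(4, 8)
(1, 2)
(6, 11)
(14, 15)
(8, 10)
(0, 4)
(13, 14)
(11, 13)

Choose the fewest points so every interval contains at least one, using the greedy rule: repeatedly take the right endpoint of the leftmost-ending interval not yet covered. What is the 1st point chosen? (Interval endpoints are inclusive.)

Sorted: [1,2] [0,4] [0,7] [4,8] [8,10] [6,11] [11,13] [13,14] [14,15]
{[1,2],[0,4],[0,7]} hit by 2; {[4,8],[8,10],[6,11]} hit by 8; {[11,13],[13,14]} hit by 13; {[14,15]} hit by 15.
Points: 2, 8, 13, 15 (4 total).

2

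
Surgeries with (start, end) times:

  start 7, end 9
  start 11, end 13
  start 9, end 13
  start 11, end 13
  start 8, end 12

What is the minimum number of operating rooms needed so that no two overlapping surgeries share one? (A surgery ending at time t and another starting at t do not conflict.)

4

starts: [7, 8, 9, 11, 11]
ends:   [9, 12, 13, 13, 13]
s7→1 s8→2 e9→1 s9→2 s11→3 s11→4  — peak 4.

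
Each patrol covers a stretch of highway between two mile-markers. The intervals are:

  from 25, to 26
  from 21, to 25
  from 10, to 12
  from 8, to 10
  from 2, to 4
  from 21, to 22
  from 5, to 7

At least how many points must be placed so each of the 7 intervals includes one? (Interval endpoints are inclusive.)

Sort by right endpoint; whenever an interval is uncovered, place a point at its right end.
By right end: [2,4]  [5,7]  [8,10]  [10,12]  [21,22]  [21,25]  [25,26]
[2,4] uncovered → point at 4; [5,7] uncovered → point at 7; [8,10] uncovered → point at 10; [21,22] uncovered → point at 22; [25,26] uncovered → point at 26.
Points: 4, 7, 10, 22, 26 (5 total).

5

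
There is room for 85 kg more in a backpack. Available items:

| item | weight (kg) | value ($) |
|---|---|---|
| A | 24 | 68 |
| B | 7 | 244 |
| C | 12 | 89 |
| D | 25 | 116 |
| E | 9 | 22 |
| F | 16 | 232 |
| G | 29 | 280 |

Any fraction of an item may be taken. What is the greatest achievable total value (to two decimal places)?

Greedy by value/weight ratio, highest first.
Ratios (sorted): B 34.86, F 14.50, G 9.66, C 7.42, D 4.64, A 2.83, E 2.44
take B (7 @ 244); take F (16 @ 232); take G (29 @ 280); take C (12 @ 89); take 21/25 of D → 97.44. Capacity used 85/85.
Total value = 942.44

942.44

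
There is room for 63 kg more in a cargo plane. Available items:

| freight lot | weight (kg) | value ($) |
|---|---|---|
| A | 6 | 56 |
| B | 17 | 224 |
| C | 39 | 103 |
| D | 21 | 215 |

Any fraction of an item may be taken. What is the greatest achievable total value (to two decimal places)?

Order: B (224/17=13.18) > D (215/21=10.24) > A (56/6=9.33) > C (103/39=2.64)
Fill: take B (17 @ 224) → take D (21 @ 215) → take A (6 @ 56) → take 19/39 of C → 50.18; 63/63 used.
Total value = 545.18

545.18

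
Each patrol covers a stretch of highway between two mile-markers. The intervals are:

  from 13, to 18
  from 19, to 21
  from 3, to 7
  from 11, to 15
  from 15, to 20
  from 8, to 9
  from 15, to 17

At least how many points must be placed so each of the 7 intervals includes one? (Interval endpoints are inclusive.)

Sort by right endpoint; whenever an interval is uncovered, place a point at its right end.
Sorted: [3,7] [8,9] [11,15] [15,17] [13,18] [15,20] [19,21]
{[3,7]} hit by 7; {[8,9]} hit by 9; {[11,15],[15,17],[13,18],[15,20]} hit by 15; {[19,21]} hit by 21.
Points: 7, 9, 15, 21 (4 total).

4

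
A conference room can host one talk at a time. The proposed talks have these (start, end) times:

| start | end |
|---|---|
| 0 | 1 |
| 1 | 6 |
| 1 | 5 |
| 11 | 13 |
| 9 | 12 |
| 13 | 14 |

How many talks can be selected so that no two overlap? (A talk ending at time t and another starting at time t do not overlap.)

4

Order by finish time; keep every interval that doesn't clash with the previous kept one.
By end time: (0,1), (1,5), (1,6), (9,12), (11,13), (13,14).
Pick (0,1); next start ≥ 1 → (1,5); next start ≥ 5 → (9,12); next start ≥ 12 → (13,14).
Selected 4 talks.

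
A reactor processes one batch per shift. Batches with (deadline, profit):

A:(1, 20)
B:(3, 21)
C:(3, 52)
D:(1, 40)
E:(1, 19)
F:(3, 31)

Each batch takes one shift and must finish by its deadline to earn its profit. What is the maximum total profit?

123

Take jobs in profit order; each goes to the latest open slot no later than its deadline.
By profit: C(d3,52), D(d1,40), F(d3,31), B(d3,21), A(d1,20), E(d1,19)
C→slot 3; D→slot 1; F→slot 2; B skipped; A skipped; E skipped.
Profit = 40 + 31 + 52 = 123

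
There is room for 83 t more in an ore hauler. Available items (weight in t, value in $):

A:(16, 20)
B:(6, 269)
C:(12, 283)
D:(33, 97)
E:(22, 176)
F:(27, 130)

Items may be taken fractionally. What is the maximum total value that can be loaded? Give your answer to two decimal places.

905.03

Sort by value per unit weight and fill in that order.
Order: B (269/6=44.83) > C (283/12=23.58) > E (176/22=8.00) > F (130/27=4.81) > D (97/33=2.94) > A (20/16=1.25)
Fill: take B (6 @ 269) → take C (12 @ 283) → take E (22 @ 176) → take F (27 @ 130) → take 16/33 of D → 47.03; 83/83 used.
Total value = 905.03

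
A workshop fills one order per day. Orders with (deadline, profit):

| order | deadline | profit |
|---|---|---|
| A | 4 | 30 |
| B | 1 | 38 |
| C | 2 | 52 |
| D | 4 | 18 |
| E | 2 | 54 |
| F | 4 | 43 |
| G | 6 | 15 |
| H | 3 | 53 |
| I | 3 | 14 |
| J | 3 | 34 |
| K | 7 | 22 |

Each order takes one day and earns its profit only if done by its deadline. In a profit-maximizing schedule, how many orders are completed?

6

Take jobs in profit order; each goes to the latest open slot no later than its deadline.
By profit: E(d2,54), H(d3,53), C(d2,52), F(d4,43), B(d1,38), J(d3,34), A(d4,30), K(d7,22), D(d4,18), G(d6,15), I(d3,14)
E→slot 2; H→slot 3; C→slot 1; F→slot 4; B skipped; J skipped; A skipped; K→slot 7; D skipped; G→slot 6; I skipped.
6 of 11 scheduled.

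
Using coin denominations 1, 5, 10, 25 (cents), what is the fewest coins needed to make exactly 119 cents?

10

Greedy: take as many of the largest coin as possible, then repeat with the remainder.
119 − 4×25→19 − 1×10→9 − 1×5→4 − 4×1→0
Total coins = 4 + 1 + 1 + 4 = 10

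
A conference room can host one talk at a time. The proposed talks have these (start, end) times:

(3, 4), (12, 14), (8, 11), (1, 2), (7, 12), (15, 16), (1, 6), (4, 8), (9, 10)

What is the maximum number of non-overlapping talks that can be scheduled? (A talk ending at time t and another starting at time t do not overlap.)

6

By end time: (1,2), (3,4), (1,6), (4,8), (9,10), (8,11), (7,12), (12,14), (15,16).
Pick (1,2); next start ≥ 2 → (3,4); next start ≥ 4 → (4,8); next start ≥ 8 → (9,10); next start ≥ 10 → (12,14); next start ≥ 14 → (15,16).
Selected 6 talks.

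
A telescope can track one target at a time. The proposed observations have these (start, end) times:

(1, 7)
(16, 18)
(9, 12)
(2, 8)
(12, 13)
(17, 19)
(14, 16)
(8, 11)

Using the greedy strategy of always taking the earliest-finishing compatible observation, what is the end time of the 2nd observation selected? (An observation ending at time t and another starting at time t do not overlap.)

By end time: (1,7), (2,8), (8,11), (9,12), (12,13), (14,16), (16,18), (17,19).
Pick (1,7); next start ≥ 7 → (8,11); next start ≥ 11 → (12,13); next start ≥ 13 → (14,16); next start ≥ 16 → (16,18).
Selected: (1,7) (8,11) (12,13) (14,16) (16,18)

11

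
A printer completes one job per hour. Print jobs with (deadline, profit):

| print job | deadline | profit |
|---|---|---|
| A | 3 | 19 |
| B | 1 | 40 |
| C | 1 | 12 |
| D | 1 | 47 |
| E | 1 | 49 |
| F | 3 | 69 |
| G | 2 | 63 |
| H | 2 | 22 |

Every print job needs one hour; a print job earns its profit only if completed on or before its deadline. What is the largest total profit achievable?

Profit order: F=69 G=63 E=49 D=47 B=40 H=22 A=19 C=12
Assign: F→slot 3, G→slot 2, E→slot 1, D skipped, B skipped, H skipped, A skipped, C skipped.
Slots: [1:E] [2:G] [3:F]
Profit = 49 + 63 + 69 = 181

181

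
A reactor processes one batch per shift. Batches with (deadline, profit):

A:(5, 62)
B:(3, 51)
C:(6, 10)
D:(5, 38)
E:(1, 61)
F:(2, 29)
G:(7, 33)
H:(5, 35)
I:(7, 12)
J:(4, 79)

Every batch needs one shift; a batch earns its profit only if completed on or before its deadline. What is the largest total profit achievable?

Sort by profit descending; place each in the latest free slot ≤ its deadline.
By profit: J(d4,79), A(d5,62), E(d1,61), B(d3,51), D(d5,38), H(d5,35), G(d7,33), F(d2,29), I(d7,12), C(d6,10)
J→slot 4; A→slot 5; E→slot 1; B→slot 3; D→slot 2; H skipped; G→slot 7; F skipped; I→slot 6; C skipped.
Profit = 61 + 38 + 51 + 79 + 62 + 12 + 33 = 336

336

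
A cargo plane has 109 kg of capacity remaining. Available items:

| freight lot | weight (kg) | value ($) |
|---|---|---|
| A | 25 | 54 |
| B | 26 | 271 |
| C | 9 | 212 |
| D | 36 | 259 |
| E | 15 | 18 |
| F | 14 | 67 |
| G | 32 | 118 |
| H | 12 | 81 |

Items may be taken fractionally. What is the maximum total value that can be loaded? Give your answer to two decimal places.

Sort by value per unit weight and fill in that order.
Order: C (212/9=23.56) > B (271/26=10.42) > D (259/36=7.19) > H (81/12=6.75) > F (67/14=4.79) > G (118/32=3.69) > A (54/25=2.16) > E (18/15=1.20)
Fill: take C (9 @ 212) → take B (26 @ 271) → take D (36 @ 259) → take H (12 @ 81) → take F (14 @ 67) → take 12/32 of G → 44.25; 109/109 used.
Total value = 934.25

934.25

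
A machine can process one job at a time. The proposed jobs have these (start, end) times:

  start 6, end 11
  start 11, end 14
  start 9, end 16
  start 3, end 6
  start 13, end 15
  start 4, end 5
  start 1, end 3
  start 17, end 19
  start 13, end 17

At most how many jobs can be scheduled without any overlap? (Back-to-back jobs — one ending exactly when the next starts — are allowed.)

Sorted by end: (1,3)  (4,5)  (3,6)  (6,11)  (11,14)  (13,15)  (9,16)  (13,17)  (17,19)
take (1,3); take (4,5); take (6,11); take (11,14); skip (9,16); take (17,19).
Selected 5 jobs.

5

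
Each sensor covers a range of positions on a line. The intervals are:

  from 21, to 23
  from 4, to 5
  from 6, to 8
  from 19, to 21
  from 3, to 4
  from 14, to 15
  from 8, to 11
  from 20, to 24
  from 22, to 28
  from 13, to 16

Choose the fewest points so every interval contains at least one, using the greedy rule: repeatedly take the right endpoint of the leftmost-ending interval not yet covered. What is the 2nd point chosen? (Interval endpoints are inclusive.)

8

Process intervals by earliest right end; each time one isn't hit yet, stab at its right endpoint.
By right end: [3,4]  [4,5]  [6,8]  [8,11]  [14,15]  [13,16]  [19,21]  [21,23]  [20,24]  [22,28]
[3,4] uncovered → point at 4; [6,8] uncovered → point at 8; [14,15] uncovered → point at 15; [19,21] uncovered → point at 21; [22,28] uncovered → point at 28.
Points: 4, 8, 15, 21, 28 (5 total).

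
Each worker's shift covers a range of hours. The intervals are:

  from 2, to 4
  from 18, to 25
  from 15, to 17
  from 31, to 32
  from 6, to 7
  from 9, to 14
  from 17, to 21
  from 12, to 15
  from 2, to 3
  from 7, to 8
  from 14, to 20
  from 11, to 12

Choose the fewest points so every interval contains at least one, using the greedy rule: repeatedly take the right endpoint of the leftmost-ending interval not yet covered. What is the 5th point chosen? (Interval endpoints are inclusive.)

25

Sort by right endpoint; whenever an interval is uncovered, place a point at its right end.
By right end: [2,3]  [2,4]  [6,7]  [7,8]  [11,12]  [9,14]  [12,15]  [15,17]  [14,20]  [17,21]  [18,25]  [31,32]
[2,3] uncovered → point at 3; [6,7] uncovered → point at 7; [11,12] uncovered → point at 12; [15,17] uncovered → point at 17; [18,25] uncovered → point at 25; [31,32] uncovered → point at 32.
Points: 3, 7, 12, 17, 25, 32 (6 total).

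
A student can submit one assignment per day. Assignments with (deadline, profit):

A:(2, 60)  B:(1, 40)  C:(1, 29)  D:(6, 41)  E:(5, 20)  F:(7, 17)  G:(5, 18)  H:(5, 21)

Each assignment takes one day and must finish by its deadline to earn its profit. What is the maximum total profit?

217

Profit order: A=60 D=41 B=40 C=29 H=21 E=20 G=18 F=17
Assign: A→slot 2, D→slot 6, B→slot 1, C skipped, H→slot 5, E→slot 4, G→slot 3, F→slot 7.
Slots: [1:B] [2:A] [3:G] [4:E] [5:H] [6:D] [7:F]
Profit = 40 + 60 + 18 + 20 + 21 + 41 + 17 = 217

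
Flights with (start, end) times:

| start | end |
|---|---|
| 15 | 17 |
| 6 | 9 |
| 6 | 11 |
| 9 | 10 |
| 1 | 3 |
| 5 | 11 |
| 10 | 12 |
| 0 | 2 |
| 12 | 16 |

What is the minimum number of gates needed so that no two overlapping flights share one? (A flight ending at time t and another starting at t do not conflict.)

3

The answer is the maximum number of intervals overlapping at any instant.
starts: [0, 1, 5, 6, 6, 9, 10, 12, 15]
ends:   [2, 3, 9, 10, 11, 11, 12, 16, 17]
s0→1 s1→2 e2→1 e3→0 s5→1 s6→2 s6→3  — peak 3.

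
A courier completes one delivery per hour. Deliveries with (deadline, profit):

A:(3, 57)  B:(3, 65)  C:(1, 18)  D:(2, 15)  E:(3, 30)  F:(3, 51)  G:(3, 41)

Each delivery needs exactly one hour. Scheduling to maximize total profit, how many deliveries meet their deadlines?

Profit order: B=65 A=57 F=51 G=41 E=30 C=18 D=15
Assign: B→slot 3, A→slot 2, F→slot 1, G skipped, E skipped, C skipped, D skipped.
Slots: [1:F] [2:A] [3:B]
3 of 7 scheduled.

3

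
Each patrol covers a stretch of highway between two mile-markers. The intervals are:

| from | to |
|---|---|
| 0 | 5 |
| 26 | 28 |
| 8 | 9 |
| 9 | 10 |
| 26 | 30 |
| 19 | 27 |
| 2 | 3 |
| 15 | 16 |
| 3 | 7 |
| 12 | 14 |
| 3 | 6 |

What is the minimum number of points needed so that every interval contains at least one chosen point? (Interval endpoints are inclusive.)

Process intervals by earliest right end; each time one isn't hit yet, stab at its right endpoint.
Sorted: [2,3] [0,5] [3,6] [3,7] [8,9] [9,10] [12,14] [15,16] [19,27] [26,28] [26,30]
{[2,3],[0,5],[3,6],[3,7]} hit by 3; {[8,9],[9,10]} hit by 9; {[12,14]} hit by 14; {[15,16]} hit by 16; {[19,27],[26,28],[26,30]} hit by 27.
Points: 3, 9, 14, 16, 27 (5 total).

5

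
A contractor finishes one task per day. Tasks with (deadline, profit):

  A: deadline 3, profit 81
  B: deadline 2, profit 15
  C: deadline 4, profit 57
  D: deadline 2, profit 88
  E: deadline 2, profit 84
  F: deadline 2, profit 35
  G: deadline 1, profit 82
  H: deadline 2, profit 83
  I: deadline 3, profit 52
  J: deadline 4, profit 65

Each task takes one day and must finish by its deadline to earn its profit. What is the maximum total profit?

By profit: D(d2,88), E(d2,84), H(d2,83), G(d1,82), A(d3,81), J(d4,65), C(d4,57), I(d3,52), F(d2,35), B(d2,15)
D→slot 2; E→slot 1; H skipped; G skipped; A→slot 3; J→slot 4; C skipped; I skipped; F skipped; B skipped.
Profit = 84 + 88 + 81 + 65 = 318

318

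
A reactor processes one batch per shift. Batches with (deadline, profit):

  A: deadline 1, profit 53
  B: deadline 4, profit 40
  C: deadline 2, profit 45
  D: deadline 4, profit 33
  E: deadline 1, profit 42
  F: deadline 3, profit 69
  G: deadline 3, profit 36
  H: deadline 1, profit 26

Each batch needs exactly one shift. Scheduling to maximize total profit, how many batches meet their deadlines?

4

Sort by profit descending; place each in the latest free slot ≤ its deadline.
Profit order: F=69 A=53 C=45 E=42 B=40 G=36 D=33 H=26
Assign: F→slot 3, A→slot 1, C→slot 2, E skipped, B→slot 4, G skipped, D skipped, H skipped.
Slots: [1:A] [2:C] [3:F] [4:B]
4 of 8 scheduled.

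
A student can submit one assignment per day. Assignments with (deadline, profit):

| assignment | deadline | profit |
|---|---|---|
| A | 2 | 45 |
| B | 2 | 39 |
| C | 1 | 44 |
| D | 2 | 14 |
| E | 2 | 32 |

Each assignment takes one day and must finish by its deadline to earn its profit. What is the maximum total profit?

89

By profit: A(d2,45), C(d1,44), B(d2,39), E(d2,32), D(d2,14)
A→slot 2; C→slot 1; B skipped; E skipped; D skipped.
Profit = 44 + 45 = 89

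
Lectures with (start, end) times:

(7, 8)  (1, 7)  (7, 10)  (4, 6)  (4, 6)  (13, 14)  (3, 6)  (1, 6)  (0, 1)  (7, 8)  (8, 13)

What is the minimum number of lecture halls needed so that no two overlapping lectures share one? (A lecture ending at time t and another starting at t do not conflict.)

Count concurrent intervals with a sweep; the peak is the room count.
Events (time:±→running): 0:+→1 1:-→0 1:+→1 1:+→2 3:+→3 4:+→4 4:+→5 … peak 5.

5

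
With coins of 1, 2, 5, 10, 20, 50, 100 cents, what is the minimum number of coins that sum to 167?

5

167 = 1×100 + 1×50 + 1×10 + 1×5 + 1×2
Total coins = 1 + 1 + 1 + 1 + 1 = 5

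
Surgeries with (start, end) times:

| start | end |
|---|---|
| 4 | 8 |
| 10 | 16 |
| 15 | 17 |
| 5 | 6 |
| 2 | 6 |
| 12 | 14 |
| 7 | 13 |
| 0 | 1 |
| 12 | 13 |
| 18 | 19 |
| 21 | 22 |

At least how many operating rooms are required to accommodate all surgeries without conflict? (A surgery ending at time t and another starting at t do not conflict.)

Count concurrent intervals with a sweep; the peak is the room count.
starts: [0, 2, 4, 5, 7, 10, 12, 12, 15, 18, 21]
ends:   [1, 6, 6, 8, 13, 13, 14, 16, 17, 19, 22]
s0→1 e1→0 s2→1 s4→2 s5→3 e6→2 e6→1 s7→2 e8→1 s10→2 s12→3 s12→4  — peak 4.

4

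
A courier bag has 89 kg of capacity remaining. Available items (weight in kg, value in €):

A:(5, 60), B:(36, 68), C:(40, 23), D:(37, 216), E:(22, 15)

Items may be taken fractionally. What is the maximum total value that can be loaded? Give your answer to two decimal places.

Sort by value per unit weight and fill in that order.
Order: A (60/5=12.00) > D (216/37=5.84) > B (68/36=1.89) > E (15/22=0.68) > C (23/40=0.57)
Fill: take A (5 @ 60) → take D (37 @ 216) → take B (36 @ 68) → take 11/22 of E → 7.50; 89/89 used.
Total value = 351.50

351.50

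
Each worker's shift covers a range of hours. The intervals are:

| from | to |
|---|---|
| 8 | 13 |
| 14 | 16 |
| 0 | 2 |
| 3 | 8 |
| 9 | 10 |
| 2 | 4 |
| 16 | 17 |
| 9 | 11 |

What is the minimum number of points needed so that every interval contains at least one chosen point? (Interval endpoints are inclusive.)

4

By right end: [0,2]  [2,4]  [3,8]  [9,10]  [9,11]  [8,13]  [14,16]  [16,17]
[0,2] uncovered → point at 2; [3,8] uncovered → point at 8; [9,10] uncovered → point at 10; [14,16] uncovered → point at 16.
Points: 2, 8, 10, 16 (4 total).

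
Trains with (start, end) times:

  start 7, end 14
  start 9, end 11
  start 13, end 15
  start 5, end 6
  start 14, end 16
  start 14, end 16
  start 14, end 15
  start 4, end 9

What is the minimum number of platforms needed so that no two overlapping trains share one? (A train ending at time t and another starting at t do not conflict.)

starts: [4, 5, 7, 9, 13, 14, 14, 14]
ends:   [6, 9, 11, 14, 15, 15, 16, 16]
s4→1 s5→2 e6→1 s7→2 e9→1 s9→2 e11→1 s13→2 e14→1 s14→2 s14→3 s14→4  — peak 4.

4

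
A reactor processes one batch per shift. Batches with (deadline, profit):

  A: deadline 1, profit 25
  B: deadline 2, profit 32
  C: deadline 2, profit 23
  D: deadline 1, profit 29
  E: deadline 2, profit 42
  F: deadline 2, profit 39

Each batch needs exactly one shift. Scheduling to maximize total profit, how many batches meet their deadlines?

Profit order: E=42 F=39 B=32 D=29 A=25 C=23
Assign: E→slot 2, F→slot 1, B skipped, D skipped, A skipped, C skipped.
Slots: [1:F] [2:E]
2 of 6 scheduled.

2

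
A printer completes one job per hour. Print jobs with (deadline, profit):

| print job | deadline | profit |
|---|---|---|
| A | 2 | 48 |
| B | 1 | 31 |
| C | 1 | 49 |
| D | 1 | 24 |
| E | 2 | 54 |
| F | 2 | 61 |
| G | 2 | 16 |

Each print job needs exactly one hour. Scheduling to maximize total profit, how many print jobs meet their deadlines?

2

Take jobs in profit order; each goes to the latest open slot no later than its deadline.
By profit: F(d2,61), E(d2,54), C(d1,49), A(d2,48), B(d1,31), D(d1,24), G(d2,16)
F→slot 2; E→slot 1; C skipped; A skipped; B skipped; D skipped; G skipped.
2 of 7 scheduled.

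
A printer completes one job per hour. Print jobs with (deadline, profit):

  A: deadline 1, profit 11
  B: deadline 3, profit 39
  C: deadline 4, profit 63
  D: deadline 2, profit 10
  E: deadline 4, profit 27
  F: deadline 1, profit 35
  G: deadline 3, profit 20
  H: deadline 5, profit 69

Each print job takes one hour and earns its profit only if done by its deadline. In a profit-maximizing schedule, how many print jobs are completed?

Profit order: H=69 C=63 B=39 F=35 E=27 G=20 A=11 D=10
Assign: H→slot 5, C→slot 4, B→slot 3, F→slot 1, E→slot 2, G skipped, A skipped, D skipped.
Slots: [1:F] [2:E] [3:B] [4:C] [5:H]
5 of 8 scheduled.

5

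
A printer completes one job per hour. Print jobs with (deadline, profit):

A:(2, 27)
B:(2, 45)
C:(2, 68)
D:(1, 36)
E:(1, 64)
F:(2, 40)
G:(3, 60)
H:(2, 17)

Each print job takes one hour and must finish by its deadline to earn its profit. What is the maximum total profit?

192

Take jobs in profit order; each goes to the latest open slot no later than its deadline.
Profit order: C=68 E=64 G=60 B=45 F=40 D=36 A=27 H=17
Assign: C→slot 2, E→slot 1, G→slot 3, B skipped, F skipped, D skipped, A skipped, H skipped.
Slots: [1:E] [2:C] [3:G]
Profit = 64 + 68 + 60 = 192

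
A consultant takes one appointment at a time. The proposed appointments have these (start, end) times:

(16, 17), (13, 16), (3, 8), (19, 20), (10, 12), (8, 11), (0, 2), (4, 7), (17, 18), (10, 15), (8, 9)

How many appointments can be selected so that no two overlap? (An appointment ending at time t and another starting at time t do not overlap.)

8

Sort by end time and greedily take each interval whose start is ≥ the last chosen end.
By end time: (0,2), (4,7), (3,8), (8,9), (8,11), (10,12), (10,15), (13,16), (16,17), (17,18), (19,20).
Pick (0,2); next start ≥ 2 → (4,7); next start ≥ 7 → (8,9); next start ≥ 9 → (10,12); next start ≥ 12 → (13,16); next start ≥ 16 → (16,17); next start ≥ 17 → (17,18); next start ≥ 18 → (19,20).
Selected 8 appointments.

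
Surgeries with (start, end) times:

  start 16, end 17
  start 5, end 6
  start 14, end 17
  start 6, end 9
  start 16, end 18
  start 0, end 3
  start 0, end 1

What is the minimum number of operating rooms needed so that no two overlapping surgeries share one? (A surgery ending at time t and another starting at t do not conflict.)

Events (time:±→running): 0:+→1 0:+→2 1:-→1 3:-→0 5:+→1 6:-→0 6:+→1 9:-→0 14:+→1 16:+→2 16:+→3 … peak 3.

3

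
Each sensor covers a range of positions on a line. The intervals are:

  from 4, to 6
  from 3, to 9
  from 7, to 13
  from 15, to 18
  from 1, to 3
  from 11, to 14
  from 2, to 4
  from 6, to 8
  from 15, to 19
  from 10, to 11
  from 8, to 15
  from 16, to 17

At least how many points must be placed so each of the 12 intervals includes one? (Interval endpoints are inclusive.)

Sort by right endpoint; whenever an interval is uncovered, place a point at its right end.
By right end: [1,3]  [2,4]  [4,6]  [6,8]  [3,9]  [10,11]  [7,13]  [11,14]  [8,15]  [16,17]  [15,18]  [15,19]
[1,3] uncovered → point at 3; [4,6] uncovered → point at 6; [10,11] uncovered → point at 11; [16,17] uncovered → point at 17.
Points: 3, 6, 11, 17 (4 total).

4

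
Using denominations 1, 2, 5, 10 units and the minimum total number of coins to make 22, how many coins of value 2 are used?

1

22 = 2×10 + 1×2
Count of 2: 1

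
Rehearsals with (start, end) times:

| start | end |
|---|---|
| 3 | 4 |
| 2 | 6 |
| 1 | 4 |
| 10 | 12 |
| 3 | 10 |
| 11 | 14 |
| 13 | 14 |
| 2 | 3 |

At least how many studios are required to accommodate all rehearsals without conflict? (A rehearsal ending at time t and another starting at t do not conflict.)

4

Events (time:±→running): 1:+→1 2:+→2 2:+→3 3:-→2 3:+→3 3:+→4 … peak 4.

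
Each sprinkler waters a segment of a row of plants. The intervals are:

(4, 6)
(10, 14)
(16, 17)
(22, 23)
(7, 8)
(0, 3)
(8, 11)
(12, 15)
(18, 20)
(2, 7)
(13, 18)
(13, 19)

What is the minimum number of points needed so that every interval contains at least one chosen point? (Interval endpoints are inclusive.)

7

Sort by right endpoint; whenever an interval is uncovered, place a point at its right end.
By right end: [0,3]  [4,6]  [2,7]  [7,8]  [8,11]  [10,14]  [12,15]  [16,17]  [13,18]  [13,19]  [18,20]  [22,23]
[0,3] uncovered → point at 3; [4,6] uncovered → point at 6; [7,8] uncovered → point at 8; [10,14] uncovered → point at 14; [16,17] uncovered → point at 17; [18,20] uncovered → point at 20; [22,23] uncovered → point at 23.
Points: 3, 6, 8, 14, 17, 20, 23 (7 total).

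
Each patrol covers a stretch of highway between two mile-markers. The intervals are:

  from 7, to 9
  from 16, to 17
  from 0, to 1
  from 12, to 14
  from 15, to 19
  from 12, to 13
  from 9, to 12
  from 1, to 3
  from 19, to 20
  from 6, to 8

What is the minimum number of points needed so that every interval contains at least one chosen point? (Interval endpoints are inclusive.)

Sort by right endpoint; whenever an interval is uncovered, place a point at its right end.
By right end: [0,1]  [1,3]  [6,8]  [7,9]  [9,12]  [12,13]  [12,14]  [16,17]  [15,19]  [19,20]
[0,1] uncovered → point at 1; [6,8] uncovered → point at 8; [9,12] uncovered → point at 12; [16,17] uncovered → point at 17; [19,20] uncovered → point at 20.
Points: 1, 8, 12, 17, 20 (5 total).

5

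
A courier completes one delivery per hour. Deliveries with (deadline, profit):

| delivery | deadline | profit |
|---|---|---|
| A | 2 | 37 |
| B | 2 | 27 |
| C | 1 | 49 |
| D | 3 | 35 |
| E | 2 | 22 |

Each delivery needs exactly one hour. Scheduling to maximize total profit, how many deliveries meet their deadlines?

3

Take jobs in profit order; each goes to the latest open slot no later than its deadline.
Profit order: C=49 A=37 D=35 B=27 E=22
Assign: C→slot 1, A→slot 2, D→slot 3, B skipped, E skipped.
Slots: [1:C] [2:A] [3:D]
3 of 5 scheduled.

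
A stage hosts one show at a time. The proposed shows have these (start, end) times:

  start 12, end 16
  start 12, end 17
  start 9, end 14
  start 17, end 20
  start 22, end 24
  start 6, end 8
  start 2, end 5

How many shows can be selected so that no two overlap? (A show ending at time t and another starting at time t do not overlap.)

5

Order by finish time; keep every interval that doesn't clash with the previous kept one.
By end time: (2,5), (6,8), (9,14), (12,16), (12,17), (17,20), (22,24).
Pick (2,5); next start ≥ 5 → (6,8); next start ≥ 8 → (9,14); next start ≥ 14 → (17,20); next start ≥ 20 → (22,24).
Selected 5 shows.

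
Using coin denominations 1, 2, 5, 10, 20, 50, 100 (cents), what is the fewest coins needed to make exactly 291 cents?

Use the largest denomination that fits, subtract, and repeat.
291 − 2×100→91 − 1×50→41 − 2×20→1 − 1×1→0
Total coins = 2 + 1 + 2 + 1 = 6

6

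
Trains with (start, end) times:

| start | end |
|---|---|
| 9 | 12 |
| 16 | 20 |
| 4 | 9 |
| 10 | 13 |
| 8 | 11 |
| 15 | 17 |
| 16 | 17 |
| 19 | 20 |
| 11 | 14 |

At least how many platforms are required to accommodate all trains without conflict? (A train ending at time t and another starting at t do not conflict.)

3

Events (time:±→running): 4:+→1 8:+→2 9:-→1 9:+→2 10:+→3 … peak 3.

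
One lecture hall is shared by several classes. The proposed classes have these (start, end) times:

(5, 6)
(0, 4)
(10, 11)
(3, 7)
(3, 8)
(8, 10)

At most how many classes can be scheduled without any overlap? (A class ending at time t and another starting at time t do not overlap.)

Greedy by earliest finish: after sorting by end time, pick each interval compatible with the last pick.
Sorted by end: (0,4)  (5,6)  (3,7)  (3,8)  (8,10)  (10,11)
take (0,4); take (5,6); skip (3,8); take (8,10); take (10,11).
Selected 4 classes.

4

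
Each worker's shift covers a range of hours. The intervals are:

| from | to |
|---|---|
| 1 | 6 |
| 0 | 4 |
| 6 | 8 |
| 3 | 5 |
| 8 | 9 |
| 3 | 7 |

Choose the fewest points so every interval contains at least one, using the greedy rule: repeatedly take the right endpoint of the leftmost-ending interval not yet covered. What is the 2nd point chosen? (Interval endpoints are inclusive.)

8

Sort by right endpoint; whenever an interval is uncovered, place a point at its right end.
Sorted: [0,4] [3,5] [1,6] [3,7] [6,8] [8,9]
{[0,4],[3,5],[1,6],[3,7]} hit by 4; {[6,8],[8,9]} hit by 8.
Points: 4, 8 (2 total).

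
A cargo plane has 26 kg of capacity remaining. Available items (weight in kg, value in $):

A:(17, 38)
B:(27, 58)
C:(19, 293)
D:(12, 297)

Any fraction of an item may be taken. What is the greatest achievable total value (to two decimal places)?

Greedy by value/weight ratio, highest first.
Ratios (sorted): D 24.75, C 15.42, A 2.24, B 2.15
take D (12 @ 297); take 14/19 of C → 215.89. Capacity used 26/26.
Total value = 512.89

512.89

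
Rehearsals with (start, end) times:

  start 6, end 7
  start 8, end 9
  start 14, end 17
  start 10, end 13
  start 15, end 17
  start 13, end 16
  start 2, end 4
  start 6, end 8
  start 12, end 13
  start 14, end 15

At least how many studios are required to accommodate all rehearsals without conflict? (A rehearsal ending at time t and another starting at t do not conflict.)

3

The answer is the maximum number of intervals overlapping at any instant.
starts: [2, 6, 6, 8, 10, 12, 13, 14, 14, 15]
ends:   [4, 7, 8, 9, 13, 13, 15, 16, 17, 17]
s2→1 e4→0 s6→1 s6→2 e7→1 e8→0 s8→1 e9→0 s10→1 s12→2 e13→1 e13→0 s13→1 s14→2 s14→3  — peak 3.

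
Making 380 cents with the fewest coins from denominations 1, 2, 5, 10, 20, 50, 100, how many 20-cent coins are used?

1

380 = 3×100 + 1×50 + 1×20 + 1×10
Count of 20: 1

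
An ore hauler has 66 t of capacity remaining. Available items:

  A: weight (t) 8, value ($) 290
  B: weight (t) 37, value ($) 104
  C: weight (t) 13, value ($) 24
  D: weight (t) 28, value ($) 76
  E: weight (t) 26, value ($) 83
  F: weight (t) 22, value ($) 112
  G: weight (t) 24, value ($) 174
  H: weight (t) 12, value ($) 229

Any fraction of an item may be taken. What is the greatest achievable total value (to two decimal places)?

Order: A (290/8=36.25) > H (229/12=19.08) > G (174/24=7.25) > F (112/22=5.09) > E (83/26=3.19) > B (104/37=2.81) > D (76/28=2.71) > C (24/13=1.85)
Fill: take A (8 @ 290) → take H (12 @ 229) → take G (24 @ 174) → take F (22 @ 112); 66/66 used.
Total value = 805.00

805.00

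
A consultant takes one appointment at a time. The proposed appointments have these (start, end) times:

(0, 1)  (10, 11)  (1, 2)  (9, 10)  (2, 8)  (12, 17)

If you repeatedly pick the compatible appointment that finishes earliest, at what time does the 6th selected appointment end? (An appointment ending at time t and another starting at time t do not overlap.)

Order by finish time; keep every interval that doesn't clash with the previous kept one.
Sorted by end: (0,1)  (1,2)  (2,8)  (9,10)  (10,11)  (12,17)
take (0,1); take (1,2); take (2,8); take (9,10); take (10,11); take (12,17).
Selected: (0,1) (1,2) (2,8) (9,10) (10,11) (12,17)

17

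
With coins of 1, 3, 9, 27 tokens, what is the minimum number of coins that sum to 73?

Greedy: take as many of the largest coin as possible, then repeat with the remainder.
73 − 2×27→19 − 2×9→1 − 1×1→0
Total coins = 2 + 2 + 1 = 5

5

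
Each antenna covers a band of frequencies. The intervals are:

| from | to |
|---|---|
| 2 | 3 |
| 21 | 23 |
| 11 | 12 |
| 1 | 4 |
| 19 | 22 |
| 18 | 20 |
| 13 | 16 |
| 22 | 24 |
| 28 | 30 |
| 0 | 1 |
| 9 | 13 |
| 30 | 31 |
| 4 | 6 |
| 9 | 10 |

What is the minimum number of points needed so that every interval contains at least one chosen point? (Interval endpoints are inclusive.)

Process intervals by earliest right end; each time one isn't hit yet, stab at its right endpoint.
By right end: [0,1]  [2,3]  [1,4]  [4,6]  [9,10]  [11,12]  [9,13]  [13,16]  [18,20]  [19,22]  [21,23]  [22,24]  [28,30]  [30,31]
[0,1] uncovered → point at 1; [2,3] uncovered → point at 3; [4,6] uncovered → point at 6; [9,10] uncovered → point at 10; [11,12] uncovered → point at 12; [13,16] uncovered → point at 16; [18,20] uncovered → point at 20; [21,23] uncovered → point at 23; [28,30] uncovered → point at 30.
Points: 1, 3, 6, 10, 12, 16, 20, 23, 30 (9 total).

9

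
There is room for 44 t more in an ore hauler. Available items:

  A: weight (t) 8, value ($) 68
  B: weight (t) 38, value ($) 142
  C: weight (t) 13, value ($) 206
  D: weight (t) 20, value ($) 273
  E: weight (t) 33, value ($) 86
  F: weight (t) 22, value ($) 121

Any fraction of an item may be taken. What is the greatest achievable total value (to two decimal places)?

Order: C (206/13=15.85) > D (273/20=13.65) > A (68/8=8.50) > F (121/22=5.50) > B (142/38=3.74) > E (86/33=2.61)
Fill: take C (13 @ 206) → take D (20 @ 273) → take A (8 @ 68) → take 3/22 of F → 16.50; 44/44 used.
Total value = 563.50

563.50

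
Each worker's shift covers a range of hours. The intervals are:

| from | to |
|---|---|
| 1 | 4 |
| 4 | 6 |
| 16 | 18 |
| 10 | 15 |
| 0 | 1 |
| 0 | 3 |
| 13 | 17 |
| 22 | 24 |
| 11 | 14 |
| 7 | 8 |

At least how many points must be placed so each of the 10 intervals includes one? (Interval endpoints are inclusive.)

6

By right end: [0,1]  [0,3]  [1,4]  [4,6]  [7,8]  [11,14]  [10,15]  [13,17]  [16,18]  [22,24]
[0,1] uncovered → point at 1; [4,6] uncovered → point at 6; [7,8] uncovered → point at 8; [11,14] uncovered → point at 14; [16,18] uncovered → point at 18; [22,24] uncovered → point at 24.
Points: 1, 6, 8, 14, 18, 24 (6 total).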